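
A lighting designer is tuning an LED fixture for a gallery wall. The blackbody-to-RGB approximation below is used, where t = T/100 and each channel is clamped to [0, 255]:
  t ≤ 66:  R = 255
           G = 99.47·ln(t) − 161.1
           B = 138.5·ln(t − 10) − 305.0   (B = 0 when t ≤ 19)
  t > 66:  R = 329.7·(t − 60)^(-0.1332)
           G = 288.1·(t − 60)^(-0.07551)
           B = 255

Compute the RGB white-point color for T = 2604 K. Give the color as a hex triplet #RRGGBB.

#FFA34F

t = 2604/100 = 26.04; the t ≤ 66 branch applies.
R = 255 by definition for t ≤ 66.
G = 99.47·ln 26.04 − 161.1 = 99.47·3.2596 − 161.1 = 163.136.
B = 138.5·ln(26.04 − 10) − 305.0 = 138.5·ln 16.04 − 305.0 = 138.5·2.7751 − 305.0 = 79.349.
Rounded: (255, 163, 79).
In hex: #FFA34F.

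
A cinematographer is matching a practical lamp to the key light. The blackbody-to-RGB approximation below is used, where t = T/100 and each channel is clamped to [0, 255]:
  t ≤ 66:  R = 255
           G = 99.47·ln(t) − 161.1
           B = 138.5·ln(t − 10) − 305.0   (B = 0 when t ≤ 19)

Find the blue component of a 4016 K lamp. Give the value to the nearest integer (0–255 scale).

t = 4016/100 = 40.16; the t ≤ 66 branch applies.
B = 138.5·ln(40.16 − 10) − 305.0 = 138.5·ln 30.16 − 305.0 = 138.5·3.4065 − 305.0 = 166.803.
Rounded: 167.

167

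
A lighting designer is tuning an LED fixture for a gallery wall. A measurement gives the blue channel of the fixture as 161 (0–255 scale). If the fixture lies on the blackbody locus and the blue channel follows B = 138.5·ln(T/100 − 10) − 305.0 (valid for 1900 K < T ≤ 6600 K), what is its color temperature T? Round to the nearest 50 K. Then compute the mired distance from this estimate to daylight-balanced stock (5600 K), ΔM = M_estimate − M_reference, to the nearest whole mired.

ln(t − 10) = (161 + 305.0) / 138.5 = 3.3646.
t − 10 = e^3.3646 = 28.923, so t = 38.923.
T = 100·t = 3892 K → 3900 K to the nearest 50 K.
M_estimate = 10⁶/3900 = 256.41; M_reference = 10⁶/5600 = 178.57.
ΔM = 256.41 − 178.57 = 77.84 → +78 mireds.

+78 mireds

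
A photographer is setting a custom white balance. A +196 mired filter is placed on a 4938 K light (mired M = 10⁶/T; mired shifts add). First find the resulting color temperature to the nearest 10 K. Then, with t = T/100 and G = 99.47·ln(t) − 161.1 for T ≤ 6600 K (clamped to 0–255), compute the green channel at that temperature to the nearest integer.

159

M_in = 10⁶/4938 = 202.51; M_out = 202.51 + (+196) = 398.51.
T_out = 10⁶/398.51 = 2509.3 K → 2510 K; t = 25.1.
G = 99.47·ln 25.1 − 161.1 = 99.47·3.2229 − 161.1 = 159.479.
Rounded: 159.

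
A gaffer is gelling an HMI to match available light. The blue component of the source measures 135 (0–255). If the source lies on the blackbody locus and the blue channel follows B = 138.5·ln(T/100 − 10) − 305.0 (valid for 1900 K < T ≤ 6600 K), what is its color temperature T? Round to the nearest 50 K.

ln(t − 10) = (135 + 305.0) / 138.5 = 3.1769.
t − 10 = e^3.1769 = 23.972, so t = 33.972.
T = 100·t = 3397 K → 3400 K to the nearest 50 K.

3400 K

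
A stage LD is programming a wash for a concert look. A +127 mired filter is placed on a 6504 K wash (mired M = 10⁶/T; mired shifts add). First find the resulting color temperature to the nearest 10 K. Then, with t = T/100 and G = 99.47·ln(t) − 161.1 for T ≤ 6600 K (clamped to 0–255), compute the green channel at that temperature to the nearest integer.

M_in = 10⁶/6504 = 153.75; M_out = 153.75 + (+127) = 280.75.
T_out = 10⁶/280.75 = 3561.9 K → 3560 K; t = 35.6.
G = 99.47·ln 35.6 − 161.1 = 99.47·3.5723 − 161.1 = 194.241.
Rounded: 194.

194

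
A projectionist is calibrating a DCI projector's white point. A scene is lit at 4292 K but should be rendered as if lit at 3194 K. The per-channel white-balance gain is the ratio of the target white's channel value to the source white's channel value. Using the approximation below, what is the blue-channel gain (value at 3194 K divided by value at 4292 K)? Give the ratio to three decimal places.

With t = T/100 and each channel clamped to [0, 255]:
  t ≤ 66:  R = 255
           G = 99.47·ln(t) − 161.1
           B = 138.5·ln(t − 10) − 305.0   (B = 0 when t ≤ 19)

0.686

At 4292 K (t = 42.92):
  B = 138.5·ln(42.92 − 10) − 305.0 = 138.5·ln 32.92 − 305.0 = 138.5·3.4941 − 305.0 = 178.930.
At 3194 K (t = 31.94):
  B = 138.5·ln(31.94 − 10) − 305.0 = 138.5·ln 21.94 − 305.0 = 138.5·3.0883 − 305.0 = 122.731.
Gain = 122.731 / 178.930 = 0.6859 → 0.686.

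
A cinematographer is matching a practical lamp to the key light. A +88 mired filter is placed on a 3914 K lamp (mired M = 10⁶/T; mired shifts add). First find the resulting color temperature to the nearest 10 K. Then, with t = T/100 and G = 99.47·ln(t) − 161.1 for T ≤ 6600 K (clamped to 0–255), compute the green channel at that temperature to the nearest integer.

174

M_in = 10⁶/3914 = 255.49; M_out = 255.49 + (+88) = 343.49.
T_out = 10⁶/343.49 = 2911.3 K → 2910 K; t = 29.1.
G = 99.47·ln 29.1 − 161.1 = 99.47·3.3707 − 161.1 = 174.187.
Rounded: 174.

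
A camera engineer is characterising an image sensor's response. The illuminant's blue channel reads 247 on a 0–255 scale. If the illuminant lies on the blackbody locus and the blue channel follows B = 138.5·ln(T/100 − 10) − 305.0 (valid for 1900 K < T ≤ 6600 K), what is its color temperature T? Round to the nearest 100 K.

ln(t − 10) = (247 + 305.0) / 138.5 = 3.9856.
t − 10 = e^3.9856 = 53.815, so t = 63.815.
T = 100·t = 6382 K → 6400 K to the nearest 100 K.

6400 K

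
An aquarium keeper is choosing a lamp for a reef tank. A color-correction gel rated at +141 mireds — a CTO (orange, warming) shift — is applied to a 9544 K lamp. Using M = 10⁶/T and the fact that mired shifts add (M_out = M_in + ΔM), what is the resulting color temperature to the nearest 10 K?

4070 K

M_in = 10⁶/9544 = 104.78 mireds.
M_out = 104.78 + (+141) = 245.78 mireds.
T_out = 10⁶/245.78 = 4068.7 K → 4070 K.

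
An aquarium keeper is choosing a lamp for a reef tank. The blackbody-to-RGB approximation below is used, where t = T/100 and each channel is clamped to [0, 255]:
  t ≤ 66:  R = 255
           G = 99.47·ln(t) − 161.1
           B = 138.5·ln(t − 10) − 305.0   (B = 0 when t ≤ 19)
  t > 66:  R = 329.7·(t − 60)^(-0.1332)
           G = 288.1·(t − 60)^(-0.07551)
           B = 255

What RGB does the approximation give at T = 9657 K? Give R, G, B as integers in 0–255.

R=204, G=220, B=255

t = 9657/100 = 96.57; the t > 66 branch applies.
R = 329.7·(96.57 − 60)^(-0.1332) = 329.7·36.57^(-0.1332) = 329.7·0.61914 = 204.132.
G = 288.1·(96.57 − 60)^(-0.07551) = 288.1·36.57^(-0.07551) = 288.1·0.76202 = 219.539.
B = 255 by definition for t > 66.
Rounded: (204, 220, 255).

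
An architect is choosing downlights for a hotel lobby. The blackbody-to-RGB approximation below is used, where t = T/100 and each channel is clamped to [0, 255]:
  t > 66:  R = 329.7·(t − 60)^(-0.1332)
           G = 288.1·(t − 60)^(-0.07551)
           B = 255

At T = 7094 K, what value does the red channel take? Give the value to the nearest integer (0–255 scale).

t = 7094/100 = 70.94; the t > 66 branch applies.
R = 329.7·(70.94 − 60)^(-0.1332) = 329.7·10.94^(-0.1332) = 329.7·0.72711 = 239.730.
Rounded: 240.

240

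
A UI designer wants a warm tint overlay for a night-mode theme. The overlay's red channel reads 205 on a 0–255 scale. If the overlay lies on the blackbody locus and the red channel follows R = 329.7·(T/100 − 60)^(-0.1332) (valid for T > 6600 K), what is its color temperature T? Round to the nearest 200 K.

9600 K

(t − 60)^(-0.1332) = 205/329.7 = 0.62178.
t − 60 = 0.62178^(1/-0.1332) = 0.62178^(-7.508) = 35.423, so t = 95.423.
T = 100·t = 9542 K → 9600 K to the nearest 200 K.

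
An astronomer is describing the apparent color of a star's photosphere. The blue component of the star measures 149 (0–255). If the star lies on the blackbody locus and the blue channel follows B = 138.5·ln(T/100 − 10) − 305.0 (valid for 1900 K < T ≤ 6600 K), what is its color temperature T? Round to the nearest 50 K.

ln(t − 10) = (149 + 305.0) / 138.5 = 3.2780.
t − 10 = e^3.2780 = 26.522, so t = 36.522.
T = 100·t = 3652 K → 3650 K to the nearest 50 K.

3650 K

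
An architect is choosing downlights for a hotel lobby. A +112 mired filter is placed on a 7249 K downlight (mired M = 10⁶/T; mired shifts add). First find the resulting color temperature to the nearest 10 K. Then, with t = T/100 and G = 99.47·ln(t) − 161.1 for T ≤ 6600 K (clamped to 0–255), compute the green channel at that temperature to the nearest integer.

M_in = 10⁶/7249 = 137.95; M_out = 137.95 + (+112) = 249.95.
T_out = 10⁶/249.95 = 4000.8 K → 4000 K; t = 40.
G = 99.47·ln 40 − 161.1 = 99.47·3.6889 − 161.1 = 205.833.
Rounded: 206.

206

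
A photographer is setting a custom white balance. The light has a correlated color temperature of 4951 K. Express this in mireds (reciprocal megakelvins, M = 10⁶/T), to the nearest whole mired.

202 mireds

M = 10⁶ / 4951 = 201.979 → 202 mireds.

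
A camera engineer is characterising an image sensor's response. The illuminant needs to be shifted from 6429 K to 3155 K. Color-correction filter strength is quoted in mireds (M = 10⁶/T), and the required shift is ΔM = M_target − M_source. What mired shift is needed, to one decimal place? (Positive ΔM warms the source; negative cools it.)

M_source = 10⁶/6429 = 155.545; M_target = 10⁶/3155 = 316.957.
ΔM = 316.957 − 155.545 = 161.412 → +161.4 mireds, a warming shift.

+161.4 mireds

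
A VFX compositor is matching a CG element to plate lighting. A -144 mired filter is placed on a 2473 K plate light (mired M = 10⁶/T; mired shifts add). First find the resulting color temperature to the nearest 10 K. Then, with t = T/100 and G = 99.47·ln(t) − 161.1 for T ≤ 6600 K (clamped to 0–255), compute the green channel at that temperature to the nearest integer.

M_in = 10⁶/2473 = 404.37; M_out = 404.37 + (-144) = 260.37.
T_out = 10⁶/260.37 = 3840.7 K → 3840 K; t = 38.4.
G = 99.47·ln 38.4 − 161.1 = 99.47·3.6481 − 161.1 = 201.772.
Rounded: 202.

202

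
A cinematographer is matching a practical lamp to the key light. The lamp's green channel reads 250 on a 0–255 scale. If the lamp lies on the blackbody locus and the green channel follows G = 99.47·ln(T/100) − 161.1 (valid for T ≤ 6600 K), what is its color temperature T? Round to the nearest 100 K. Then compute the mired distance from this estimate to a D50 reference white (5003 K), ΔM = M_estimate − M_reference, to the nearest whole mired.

ln t = (250 + 161.1) / 99.47 = 4.1329.
t = e^4.1329 = 62.359.
T = 100·t = 6236 K → 6200 K to the nearest 100 K.
M_estimate = 10⁶/6200 = 161.29; M_reference = 10⁶/5003 = 199.88.
ΔM = 161.29 − 199.88 = -38.59 → -39 mireds.

-39 mireds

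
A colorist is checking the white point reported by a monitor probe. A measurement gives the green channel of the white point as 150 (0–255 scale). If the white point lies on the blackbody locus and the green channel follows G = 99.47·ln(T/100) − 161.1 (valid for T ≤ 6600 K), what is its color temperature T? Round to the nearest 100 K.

ln t = (150 + 161.1) / 99.47 = 3.1276.
t = e^3.1276 = 22.819.
T = 100·t = 2282 K → 2300 K to the nearest 100 K.

2300 K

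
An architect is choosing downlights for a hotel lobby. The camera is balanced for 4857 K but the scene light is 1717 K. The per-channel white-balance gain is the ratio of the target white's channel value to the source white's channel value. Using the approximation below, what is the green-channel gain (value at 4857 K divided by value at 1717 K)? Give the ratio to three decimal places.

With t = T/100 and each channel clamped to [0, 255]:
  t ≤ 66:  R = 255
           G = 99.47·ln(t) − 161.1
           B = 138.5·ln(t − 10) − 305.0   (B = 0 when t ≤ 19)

At 1717 K (t = 17.17):
  G = 99.47·ln 17.17 − 161.1 = 99.47·2.8432 − 161.1 = 121.709.
At 4857 K (t = 48.57):
  G = 99.47·ln 48.57 − 161.1 = 99.47·3.8830 − 161.1 = 225.143.
Gain = 225.143 / 121.709 = 1.8498 → 1.850.

1.850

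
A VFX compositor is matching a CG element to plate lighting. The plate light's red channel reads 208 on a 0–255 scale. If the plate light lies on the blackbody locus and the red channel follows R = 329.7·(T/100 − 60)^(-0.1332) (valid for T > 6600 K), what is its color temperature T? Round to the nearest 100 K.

9200 K

(t − 60)^(-0.1332) = 208/329.7 = 0.63088.
t − 60 = 0.63088^(1/-0.1332) = 0.63088^(-7.508) = 31.763, so t = 91.763.
T = 100·t = 9176 K → 9200 K to the nearest 100 K.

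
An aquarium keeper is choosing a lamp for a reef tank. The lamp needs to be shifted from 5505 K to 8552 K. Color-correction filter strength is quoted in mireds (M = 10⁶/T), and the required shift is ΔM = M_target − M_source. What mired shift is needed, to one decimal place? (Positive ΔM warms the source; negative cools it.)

M_source = 10⁶/5505 = 181.653; M_target = 10⁶/8552 = 116.932.
ΔM = 116.932 − 181.653 = -64.721 → -64.7 mireds, a cooling shift.

-64.7 mireds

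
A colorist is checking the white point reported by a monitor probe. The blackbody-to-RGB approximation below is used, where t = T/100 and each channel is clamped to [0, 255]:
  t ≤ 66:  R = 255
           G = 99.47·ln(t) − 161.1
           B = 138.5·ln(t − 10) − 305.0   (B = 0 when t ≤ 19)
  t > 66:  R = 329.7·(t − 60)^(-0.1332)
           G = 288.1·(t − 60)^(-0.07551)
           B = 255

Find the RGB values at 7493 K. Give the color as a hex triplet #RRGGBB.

t = 7493/100 = 74.93; the t > 66 branch applies.
R = 329.7·(74.93 − 60)^(-0.1332) = 329.7·14.93^(-0.1332) = 329.7·0.69761 = 230.003.
G = 288.1·(74.93 − 60)^(-0.07551) = 288.1·14.93^(-0.07551) = 288.1·0.81536 = 234.904.
B = 255 by definition for t > 66.
Rounded: (230, 235, 255).
In hex: #E6EBFF.

#E6EBFF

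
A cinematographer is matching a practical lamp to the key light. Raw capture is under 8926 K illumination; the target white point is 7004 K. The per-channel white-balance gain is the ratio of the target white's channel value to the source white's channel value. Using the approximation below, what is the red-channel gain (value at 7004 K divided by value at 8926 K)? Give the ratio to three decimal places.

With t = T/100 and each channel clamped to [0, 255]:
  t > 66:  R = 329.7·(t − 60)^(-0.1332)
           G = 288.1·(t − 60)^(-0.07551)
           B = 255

At 8926 K (t = 89.26):
  R = 329.7·(89.26 − 60)^(-0.1332) = 329.7·29.26^(-0.1332) = 329.7·0.63781 = 210.286.
At 7004 K (t = 70.04):
  R = 329.7·(70.04 − 60)^(-0.1332) = 329.7·10.04^(-0.1332) = 329.7·0.73548 = 242.487.
Gain = 242.487 / 210.286 = 1.1531 → 1.153.

1.153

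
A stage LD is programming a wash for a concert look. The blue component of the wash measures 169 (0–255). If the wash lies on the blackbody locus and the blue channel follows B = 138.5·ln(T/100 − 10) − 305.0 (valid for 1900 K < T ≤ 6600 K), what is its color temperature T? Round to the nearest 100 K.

4100 K

ln(t − 10) = (169 + 305.0) / 138.5 = 3.4224.
t − 10 = e^3.4224 = 30.642, so t = 40.642.
T = 100·t = 4064 K → 4100 K to the nearest 100 K.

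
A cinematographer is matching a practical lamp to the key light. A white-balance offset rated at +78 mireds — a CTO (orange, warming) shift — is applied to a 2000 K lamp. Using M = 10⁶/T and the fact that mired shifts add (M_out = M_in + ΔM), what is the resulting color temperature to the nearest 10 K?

1730 K

M_in = 10⁶/2000 = 500.00 mireds.
M_out = 500.00 + (+78) = 578.00 mireds.
T_out = 10⁶/578.00 = 1730.1 K → 1730 K.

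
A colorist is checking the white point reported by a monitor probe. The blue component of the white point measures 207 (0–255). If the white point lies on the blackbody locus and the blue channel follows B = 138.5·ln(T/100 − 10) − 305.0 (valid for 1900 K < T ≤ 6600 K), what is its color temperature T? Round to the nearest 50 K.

5050 K

ln(t − 10) = (207 + 305.0) / 138.5 = 3.6968.
t − 10 = e^3.6968 = 40.316, so t = 50.316.
T = 100·t = 5032 K → 5050 K to the nearest 50 K.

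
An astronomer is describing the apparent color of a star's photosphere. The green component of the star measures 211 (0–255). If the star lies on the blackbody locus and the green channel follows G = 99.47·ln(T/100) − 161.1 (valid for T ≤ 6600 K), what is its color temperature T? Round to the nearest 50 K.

4200 K

ln t = (211 + 161.1) / 99.47 = 3.7408.
t = e^3.7408 = 42.133.
T = 100·t = 4213 K → 4200 K to the nearest 50 K.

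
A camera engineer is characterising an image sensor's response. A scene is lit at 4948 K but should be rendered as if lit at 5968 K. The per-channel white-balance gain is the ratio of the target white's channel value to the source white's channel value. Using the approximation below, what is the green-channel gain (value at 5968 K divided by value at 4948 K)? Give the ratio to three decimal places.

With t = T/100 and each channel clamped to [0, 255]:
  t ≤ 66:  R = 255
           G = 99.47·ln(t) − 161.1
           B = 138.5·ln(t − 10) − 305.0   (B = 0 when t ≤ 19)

1.082

At 4948 K (t = 49.48):
  G = 99.47·ln 49.48 − 161.1 = 99.47·3.9016 − 161.1 = 226.989.
At 5968 K (t = 59.68):
  G = 99.47·ln 59.68 − 161.1 = 99.47·4.0890 − 161.1 = 245.633.
Gain = 245.633 / 226.989 = 1.0821 → 1.082.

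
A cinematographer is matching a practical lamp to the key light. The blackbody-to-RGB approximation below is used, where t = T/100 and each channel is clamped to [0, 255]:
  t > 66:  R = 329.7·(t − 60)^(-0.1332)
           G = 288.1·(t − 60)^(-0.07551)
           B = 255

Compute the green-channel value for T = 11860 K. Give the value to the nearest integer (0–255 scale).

t = 11860/100 = 118.6; the t > 66 branch applies.
G = 288.1·(118.6 − 60)^(-0.07551) = 288.1·58.6^(-0.07551) = 288.1·0.73537 = 211.860.
Rounded: 212.

212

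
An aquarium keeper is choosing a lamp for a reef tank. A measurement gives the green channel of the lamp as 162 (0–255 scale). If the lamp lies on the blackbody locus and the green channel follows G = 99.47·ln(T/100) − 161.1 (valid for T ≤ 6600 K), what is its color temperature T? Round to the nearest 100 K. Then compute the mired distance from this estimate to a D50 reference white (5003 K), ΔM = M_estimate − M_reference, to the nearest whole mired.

+185 mireds

ln t = (162 + 161.1) / 99.47 = 3.2482.
t = e^3.2482 = 25.744.
T = 100·t = 2574 K → 2600 K to the nearest 100 K.
M_estimate = 10⁶/2600 = 384.62; M_reference = 10⁶/5003 = 199.88.
ΔM = 384.62 − 199.88 = 184.74 → +185 mireds.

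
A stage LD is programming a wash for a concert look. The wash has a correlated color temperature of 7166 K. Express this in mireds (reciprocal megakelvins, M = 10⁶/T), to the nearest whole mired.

M = 10⁶ / 7166 = 139.548 → 140 mireds.

140 mireds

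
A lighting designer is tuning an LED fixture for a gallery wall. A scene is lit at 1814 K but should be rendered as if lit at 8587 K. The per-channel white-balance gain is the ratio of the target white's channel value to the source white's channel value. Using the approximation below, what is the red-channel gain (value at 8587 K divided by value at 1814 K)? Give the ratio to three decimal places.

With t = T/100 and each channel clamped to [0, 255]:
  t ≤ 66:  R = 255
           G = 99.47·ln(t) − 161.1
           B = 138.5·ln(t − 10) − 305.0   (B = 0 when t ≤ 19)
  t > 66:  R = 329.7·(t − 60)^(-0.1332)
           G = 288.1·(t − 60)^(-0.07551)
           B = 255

At 1814 K (t = 18.14):
  R = 255 by definition for t ≤ 66.
At 8587 K (t = 85.87):
  R = 329.7·(85.87 − 60)^(-0.1332) = 329.7·25.87^(-0.1332) = 329.7·0.64836 = 213.764.
Gain = 213.764 / 255.000 = 0.8383 → 0.838.

0.838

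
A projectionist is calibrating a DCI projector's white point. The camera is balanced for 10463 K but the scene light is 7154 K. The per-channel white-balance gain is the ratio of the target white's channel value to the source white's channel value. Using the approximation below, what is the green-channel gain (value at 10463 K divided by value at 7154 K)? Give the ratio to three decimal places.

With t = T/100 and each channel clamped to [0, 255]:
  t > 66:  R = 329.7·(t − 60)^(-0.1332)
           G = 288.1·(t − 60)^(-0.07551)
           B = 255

0.903

At 7154 K (t = 71.54):
  G = 288.1·(71.54 − 60)^(-0.07551) = 288.1·11.54^(-0.07551) = 288.1·0.83137 = 239.517.
At 10463 K (t = 104.63):
  G = 288.1·(104.63 − 60)^(-0.07551) = 288.1·44.63^(-0.07551) = 288.1·0.75065 = 216.262.
Gain = 216.262 / 239.517 = 0.9029 → 0.903.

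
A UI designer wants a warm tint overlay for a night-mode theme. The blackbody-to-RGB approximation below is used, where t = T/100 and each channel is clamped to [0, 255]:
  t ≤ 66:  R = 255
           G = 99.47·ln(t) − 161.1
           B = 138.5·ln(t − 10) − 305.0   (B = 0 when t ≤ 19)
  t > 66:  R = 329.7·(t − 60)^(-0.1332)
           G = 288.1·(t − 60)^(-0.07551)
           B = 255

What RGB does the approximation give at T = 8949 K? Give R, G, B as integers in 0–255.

t = 8949/100 = 89.49; the t > 66 branch applies.
R = 329.7·(89.49 − 60)^(-0.1332) = 329.7·29.49^(-0.1332) = 329.7·0.63715 = 210.067.
G = 288.1·(89.49 − 60)^(-0.07551) = 288.1·29.49^(-0.07551) = 288.1·0.77451 = 223.135.
B = 255 by definition for t > 66.
Rounded: (210, 223, 255).

R=210, G=223, B=255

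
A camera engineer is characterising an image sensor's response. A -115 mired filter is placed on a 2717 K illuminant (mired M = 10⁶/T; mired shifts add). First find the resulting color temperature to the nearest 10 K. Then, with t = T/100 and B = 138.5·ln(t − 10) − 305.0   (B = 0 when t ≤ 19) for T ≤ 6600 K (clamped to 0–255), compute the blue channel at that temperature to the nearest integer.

164

M_in = 10⁶/2717 = 368.05; M_out = 368.05 + (-115) = 253.05.
T_out = 10⁶/253.05 = 3951.7 K → 3950 K; t = 39.5.
B = 138.5·ln(39.5 − 10) − 305.0 = 138.5·ln 29.5 − 305.0 = 138.5·3.3844 − 305.0 = 163.738.
Rounded: 164.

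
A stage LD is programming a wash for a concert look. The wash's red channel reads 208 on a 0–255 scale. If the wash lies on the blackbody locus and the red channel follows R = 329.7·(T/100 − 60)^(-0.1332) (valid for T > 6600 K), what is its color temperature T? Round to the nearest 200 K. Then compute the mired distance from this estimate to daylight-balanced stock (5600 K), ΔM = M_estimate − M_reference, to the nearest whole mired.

-70 mireds

(t − 60)^(-0.1332) = 208/329.7 = 0.63088.
t − 60 = 0.63088^(1/-0.1332) = 0.63088^(-7.508) = 31.763, so t = 91.763.
T = 100·t = 9176 K → 9200 K to the nearest 200 K.
M_estimate = 10⁶/9200 = 108.70; M_reference = 10⁶/5600 = 178.57.
ΔM = 108.70 − 178.57 = -69.88 → -70 mireds.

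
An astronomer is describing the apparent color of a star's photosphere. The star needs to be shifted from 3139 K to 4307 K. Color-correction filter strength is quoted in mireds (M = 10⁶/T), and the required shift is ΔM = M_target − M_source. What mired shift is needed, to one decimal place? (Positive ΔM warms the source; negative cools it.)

-86.4 mireds

M_source = 10⁶/3139 = 318.573; M_target = 10⁶/4307 = 232.180.
ΔM = 232.180 − 318.573 = -86.393 → -86.4 mireds, a cooling shift.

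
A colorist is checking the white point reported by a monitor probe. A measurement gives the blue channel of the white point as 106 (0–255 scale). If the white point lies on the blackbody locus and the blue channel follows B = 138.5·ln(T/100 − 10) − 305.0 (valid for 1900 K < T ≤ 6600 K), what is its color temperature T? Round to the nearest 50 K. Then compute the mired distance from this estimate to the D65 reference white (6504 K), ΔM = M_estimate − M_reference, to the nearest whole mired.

ln(t − 10) = (106 + 305.0) / 138.5 = 2.9675.
t − 10 = e^2.9675 = 19.443, so t = 29.443.
T = 100·t = 2944 K → 2950 K to the nearest 50 K.
M_estimate = 10⁶/2950 = 338.98; M_reference = 10⁶/6504 = 153.75.
ΔM = 338.98 − 153.75 = 185.23 → +185 mireds.

+185 mireds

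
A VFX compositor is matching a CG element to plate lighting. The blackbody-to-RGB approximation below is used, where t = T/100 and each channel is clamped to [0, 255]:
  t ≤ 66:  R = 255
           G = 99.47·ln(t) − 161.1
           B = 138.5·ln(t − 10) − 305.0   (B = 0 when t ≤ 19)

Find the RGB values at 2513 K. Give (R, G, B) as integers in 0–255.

(255, 160, 71)

t = 2513/100 = 25.13; the t ≤ 66 branch applies.
R = 255 by definition for t ≤ 66.
G = 99.47·ln 25.13 − 161.1 = 99.47·3.2241 − 161.1 = 159.597.
B = 138.5·ln(25.13 − 10) − 305.0 = 138.5·ln 15.13 − 305.0 = 138.5·2.7167 − 305.0 = 71.260.
Rounded: (255, 160, 71).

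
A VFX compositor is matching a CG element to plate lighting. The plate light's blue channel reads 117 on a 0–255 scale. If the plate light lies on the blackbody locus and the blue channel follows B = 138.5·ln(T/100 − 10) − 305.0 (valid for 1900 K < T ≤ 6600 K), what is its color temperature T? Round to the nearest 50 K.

3100 K

ln(t − 10) = (117 + 305.0) / 138.5 = 3.0469.
t − 10 = e^3.0469 = 21.051, so t = 31.051.
T = 100·t = 3105 K → 3100 K to the nearest 50 K.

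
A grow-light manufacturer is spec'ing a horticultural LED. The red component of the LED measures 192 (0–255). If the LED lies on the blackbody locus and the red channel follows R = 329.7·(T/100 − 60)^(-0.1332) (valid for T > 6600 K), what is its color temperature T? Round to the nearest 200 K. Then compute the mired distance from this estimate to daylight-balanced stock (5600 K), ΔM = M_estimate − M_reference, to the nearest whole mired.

-94 mireds

(t − 60)^(-0.1332) = 192/329.7 = 0.58235.
t − 60 = 0.58235^(1/-0.1332) = 0.58235^(-7.508) = 57.929, so t = 117.929.
T = 100·t = 11793 K → 11800 K to the nearest 200 K.
M_estimate = 10⁶/11800 = 84.75; M_reference = 10⁶/5600 = 178.57.
ΔM = 84.75 − 178.57 = -93.83 → -94 mireds.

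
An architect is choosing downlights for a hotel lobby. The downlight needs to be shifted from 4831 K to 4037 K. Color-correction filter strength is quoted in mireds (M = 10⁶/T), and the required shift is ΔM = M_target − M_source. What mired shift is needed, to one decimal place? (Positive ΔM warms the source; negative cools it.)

+40.7 mireds

M_source = 10⁶/4831 = 206.996; M_target = 10⁶/4037 = 247.709.
ΔM = 247.709 − 206.996 = 40.712 → +40.7 mireds, a warming shift.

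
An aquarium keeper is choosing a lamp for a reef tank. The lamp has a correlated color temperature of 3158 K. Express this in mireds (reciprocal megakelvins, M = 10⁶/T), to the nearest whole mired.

317 mireds

M = 10⁶ / 3158 = 316.656 → 317 mireds.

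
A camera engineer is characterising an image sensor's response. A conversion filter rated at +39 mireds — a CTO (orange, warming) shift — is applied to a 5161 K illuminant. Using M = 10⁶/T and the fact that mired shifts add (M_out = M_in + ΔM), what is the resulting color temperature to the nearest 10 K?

M_in = 10⁶/5161 = 193.76 mireds.
M_out = 193.76 + (+39) = 232.76 mireds.
T_out = 10⁶/232.76 = 4296.3 K → 4300 K.

4300 K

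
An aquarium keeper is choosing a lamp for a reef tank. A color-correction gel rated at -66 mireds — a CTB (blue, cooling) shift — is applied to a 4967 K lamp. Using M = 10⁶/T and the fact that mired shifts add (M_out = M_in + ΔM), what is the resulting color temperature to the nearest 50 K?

M_in = 10⁶/4967 = 201.33 mireds.
M_out = 201.33 + (-66) = 135.33 mireds.
T_out = 10⁶/135.33 = 7389.4 K → 7400 K.

7400 K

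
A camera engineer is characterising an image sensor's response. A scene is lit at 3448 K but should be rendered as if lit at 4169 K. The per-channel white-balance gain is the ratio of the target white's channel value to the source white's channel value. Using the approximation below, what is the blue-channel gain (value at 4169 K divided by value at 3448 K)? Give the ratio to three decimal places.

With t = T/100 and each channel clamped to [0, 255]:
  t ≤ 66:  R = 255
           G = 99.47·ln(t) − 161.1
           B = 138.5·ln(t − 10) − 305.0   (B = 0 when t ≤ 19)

1.259

At 3448 K (t = 34.48):
  B = 138.5·ln(34.48 − 10) − 305.0 = 138.5·ln 24.48 − 305.0 = 138.5·3.1979 − 305.0 = 137.903.
At 4169 K (t = 41.69):
  B = 138.5·ln(41.69 − 10) − 305.0 = 138.5·ln 31.69 − 305.0 = 138.5·3.4560 − 305.0 = 173.656.
Gain = 173.656 / 137.903 = 1.2593 → 1.259.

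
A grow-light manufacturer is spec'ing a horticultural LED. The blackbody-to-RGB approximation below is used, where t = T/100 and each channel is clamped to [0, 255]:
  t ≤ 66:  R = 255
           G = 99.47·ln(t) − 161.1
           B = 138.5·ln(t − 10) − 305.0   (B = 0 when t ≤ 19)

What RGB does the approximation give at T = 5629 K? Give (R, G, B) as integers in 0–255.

t = 5629/100 = 56.29; the t ≤ 66 branch applies.
R = 255 by definition for t ≤ 66.
G = 99.47·ln 56.29 − 161.1 = 99.47·4.0305 − 161.1 = 239.816.
B = 138.5·ln(56.29 − 10) − 305.0 = 138.5·ln 46.29 − 305.0 = 138.5·3.8349 − 305.0 = 226.137.
Rounded: (255, 240, 226).

(255, 240, 226)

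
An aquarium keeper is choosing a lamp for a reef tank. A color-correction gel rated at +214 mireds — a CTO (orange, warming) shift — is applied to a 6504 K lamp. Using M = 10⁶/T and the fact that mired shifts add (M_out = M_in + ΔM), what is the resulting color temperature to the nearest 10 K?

M_in = 10⁶/6504 = 153.75 mireds.
M_out = 153.75 + (+214) = 367.75 mireds.
T_out = 10⁶/367.75 = 2719.2 K → 2720 K.

2720 K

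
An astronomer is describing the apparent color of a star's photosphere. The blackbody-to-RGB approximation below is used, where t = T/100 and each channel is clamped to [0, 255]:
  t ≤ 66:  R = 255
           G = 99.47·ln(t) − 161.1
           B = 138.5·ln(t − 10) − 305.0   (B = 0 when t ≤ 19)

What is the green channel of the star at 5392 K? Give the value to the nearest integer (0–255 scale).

t = 5392/100 = 53.92; the t ≤ 66 branch applies.
G = 99.47·ln 53.92 − 161.1 = 99.47·3.9875 − 161.1 = 235.537.
Rounded: 236.

236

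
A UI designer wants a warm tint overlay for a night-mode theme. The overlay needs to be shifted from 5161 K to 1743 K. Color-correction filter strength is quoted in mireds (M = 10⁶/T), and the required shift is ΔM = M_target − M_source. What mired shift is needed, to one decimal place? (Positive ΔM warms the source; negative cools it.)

+380.0 mireds

M_source = 10⁶/5161 = 193.761; M_target = 10⁶/1743 = 573.723.
ΔM = 573.723 − 193.761 = 379.963 → +380.0 mireds, a warming shift.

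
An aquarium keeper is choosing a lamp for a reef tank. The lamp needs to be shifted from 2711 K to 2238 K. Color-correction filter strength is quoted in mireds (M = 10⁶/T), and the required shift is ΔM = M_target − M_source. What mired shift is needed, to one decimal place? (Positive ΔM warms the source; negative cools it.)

M_source = 10⁶/2711 = 368.868; M_target = 10⁶/2238 = 446.828.
ΔM = 446.828 − 368.868 = 77.960 → +78.0 mireds, a warming shift.

+78.0 mireds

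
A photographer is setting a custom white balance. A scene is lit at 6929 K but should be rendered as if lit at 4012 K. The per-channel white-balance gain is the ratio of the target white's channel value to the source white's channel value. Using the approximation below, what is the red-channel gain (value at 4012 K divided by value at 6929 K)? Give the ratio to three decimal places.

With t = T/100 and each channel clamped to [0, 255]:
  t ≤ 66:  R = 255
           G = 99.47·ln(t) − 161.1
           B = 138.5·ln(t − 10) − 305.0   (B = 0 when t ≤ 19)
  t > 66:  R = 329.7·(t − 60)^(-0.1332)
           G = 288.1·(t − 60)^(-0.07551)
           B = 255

1.041

At 6929 K (t = 69.29):
  R = 329.7·(69.29 − 60)^(-0.1332) = 329.7·9.29^(-0.1332) = 329.7·0.74312 = 245.007.
At 4012 K (t = 40.12):
  R = 255 by definition for t ≤ 66.
Gain = 255.000 / 245.007 = 1.0408 → 1.041.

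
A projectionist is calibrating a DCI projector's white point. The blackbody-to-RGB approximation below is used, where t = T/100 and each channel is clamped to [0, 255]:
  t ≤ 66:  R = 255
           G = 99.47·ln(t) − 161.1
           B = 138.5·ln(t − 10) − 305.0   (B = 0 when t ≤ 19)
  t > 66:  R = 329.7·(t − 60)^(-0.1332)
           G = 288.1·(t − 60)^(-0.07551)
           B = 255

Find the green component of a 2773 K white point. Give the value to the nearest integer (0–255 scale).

t = 2773/100 = 27.73; the t ≤ 66 branch applies.
G = 99.47·ln 27.73 − 161.1 = 99.47·3.3225 − 161.1 = 169.391.
Rounded: 169.

169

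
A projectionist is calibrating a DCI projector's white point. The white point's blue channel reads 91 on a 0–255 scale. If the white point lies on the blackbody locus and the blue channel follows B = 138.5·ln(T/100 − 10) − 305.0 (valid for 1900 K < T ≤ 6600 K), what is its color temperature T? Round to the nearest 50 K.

ln(t − 10) = (91 + 305.0) / 138.5 = 2.8592.
t − 10 = e^2.8592 = 17.448, so t = 27.448.
T = 100·t = 2745 K → 2750 K to the nearest 50 K.

2750 K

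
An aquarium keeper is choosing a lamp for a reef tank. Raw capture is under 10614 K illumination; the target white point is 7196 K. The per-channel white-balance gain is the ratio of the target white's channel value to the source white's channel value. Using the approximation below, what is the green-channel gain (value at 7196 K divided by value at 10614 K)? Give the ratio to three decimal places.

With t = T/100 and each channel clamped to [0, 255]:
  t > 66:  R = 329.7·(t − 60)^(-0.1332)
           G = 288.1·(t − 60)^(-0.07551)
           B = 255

At 10614 K (t = 106.14):
  G = 288.1·(106.14 − 60)^(-0.07551) = 288.1·46.14^(-0.07551) = 288.1·0.74876 = 215.719.
At 7196 K (t = 71.96):
  G = 288.1·(71.96 − 60)^(-0.07551) = 288.1·11.96^(-0.07551) = 288.1·0.82913 = 238.871.
Gain = 238.871 / 215.719 = 1.1073 → 1.107.

1.107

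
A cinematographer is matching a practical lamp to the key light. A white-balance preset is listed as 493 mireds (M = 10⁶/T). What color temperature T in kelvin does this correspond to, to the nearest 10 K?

T = 10⁶ / 493 = 2028.40 K → 2030 K.

2030 K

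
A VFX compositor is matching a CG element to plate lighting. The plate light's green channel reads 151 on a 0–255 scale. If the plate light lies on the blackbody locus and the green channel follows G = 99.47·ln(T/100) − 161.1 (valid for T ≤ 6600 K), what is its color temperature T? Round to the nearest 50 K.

2300 K

ln t = (151 + 161.1) / 99.47 = 3.1376.
t = e^3.1376 = 23.049.
T = 100·t = 2305 K → 2300 K to the nearest 50 K.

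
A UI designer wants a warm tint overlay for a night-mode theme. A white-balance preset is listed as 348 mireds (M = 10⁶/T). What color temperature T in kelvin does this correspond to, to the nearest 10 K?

2870 K

T = 10⁶ / 348 = 2873.56 K → 2870 K.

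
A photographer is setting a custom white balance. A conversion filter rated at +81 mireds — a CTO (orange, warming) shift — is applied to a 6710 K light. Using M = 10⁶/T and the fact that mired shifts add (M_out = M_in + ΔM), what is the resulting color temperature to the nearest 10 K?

M_in = 10⁶/6710 = 149.03 mireds.
M_out = 149.03 + (+81) = 230.03 mireds.
T_out = 10⁶/230.03 = 4347.2 K → 4350 K.

4350 K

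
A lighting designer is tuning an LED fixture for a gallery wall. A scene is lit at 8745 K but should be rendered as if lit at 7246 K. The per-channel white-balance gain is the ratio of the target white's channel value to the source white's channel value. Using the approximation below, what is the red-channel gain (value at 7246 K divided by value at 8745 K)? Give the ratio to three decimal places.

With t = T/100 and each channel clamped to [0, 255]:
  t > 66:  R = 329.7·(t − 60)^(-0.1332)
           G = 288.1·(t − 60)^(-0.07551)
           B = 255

At 8745 K (t = 87.45):
  R = 329.7·(87.45 − 60)^(-0.1332) = 329.7·27.45^(-0.1332) = 329.7·0.64326 = 212.083.
At 7246 K (t = 72.46):
  R = 329.7·(72.46 − 60)^(-0.1332) = 329.7·12.46^(-0.1332) = 329.7·0.71462 = 235.611.
Gain = 235.611 / 212.083 = 1.1109 → 1.111.

1.111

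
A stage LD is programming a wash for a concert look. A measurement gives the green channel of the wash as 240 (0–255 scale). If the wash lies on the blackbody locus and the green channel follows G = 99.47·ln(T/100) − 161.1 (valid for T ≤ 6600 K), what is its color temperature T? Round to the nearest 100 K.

ln t = (240 + 161.1) / 99.47 = 4.0324.
t = e^4.0324 = 56.394.
T = 100·t = 5639 K → 5600 K to the nearest 100 K.

5600 K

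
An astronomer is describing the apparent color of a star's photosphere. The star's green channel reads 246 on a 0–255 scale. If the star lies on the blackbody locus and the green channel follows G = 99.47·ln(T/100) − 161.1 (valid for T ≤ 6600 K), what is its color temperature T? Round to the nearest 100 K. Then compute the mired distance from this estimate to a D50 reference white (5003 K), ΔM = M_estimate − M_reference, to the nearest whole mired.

ln t = (246 + 161.1) / 99.47 = 4.0927.
t = e^4.0927 = 59.901.
T = 100·t = 5990 K → 6000 K to the nearest 100 K.
M_estimate = 10⁶/6000 = 166.67; M_reference = 10⁶/5003 = 199.88.
ΔM = 166.67 − 199.88 = -33.21 → -33 mireds.

-33 mireds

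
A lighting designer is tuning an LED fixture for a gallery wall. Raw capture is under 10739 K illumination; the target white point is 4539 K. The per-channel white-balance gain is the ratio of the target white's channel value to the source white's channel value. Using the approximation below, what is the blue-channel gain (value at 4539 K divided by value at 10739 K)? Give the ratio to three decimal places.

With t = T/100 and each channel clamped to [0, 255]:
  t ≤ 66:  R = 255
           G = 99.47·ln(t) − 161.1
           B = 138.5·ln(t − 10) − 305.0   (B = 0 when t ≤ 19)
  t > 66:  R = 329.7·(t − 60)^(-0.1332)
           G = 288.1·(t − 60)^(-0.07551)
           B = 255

0.741

At 10739 K (t = 107.39):
  B = 255 by definition for t > 66.
At 4539 K (t = 45.39):
  B = 138.5·ln(45.39 − 10) − 305.0 = 138.5·ln 35.39 − 305.0 = 138.5·3.5664 − 305.0 = 188.950.
Gain = 188.950 / 255.000 = 0.7410 → 0.741.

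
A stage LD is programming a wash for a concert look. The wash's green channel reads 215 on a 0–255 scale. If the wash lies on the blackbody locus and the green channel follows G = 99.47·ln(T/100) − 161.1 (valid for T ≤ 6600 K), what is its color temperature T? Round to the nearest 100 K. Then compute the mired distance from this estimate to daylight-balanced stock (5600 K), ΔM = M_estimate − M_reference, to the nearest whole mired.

ln t = (215 + 161.1) / 99.47 = 3.7810.
t = e^3.7810 = 43.862.
T = 100·t = 4386 K → 4400 K to the nearest 100 K.
M_estimate = 10⁶/4400 = 227.27; M_reference = 10⁶/5600 = 178.57.
ΔM = 227.27 − 178.57 = 48.70 → +49 mireds.

+49 mireds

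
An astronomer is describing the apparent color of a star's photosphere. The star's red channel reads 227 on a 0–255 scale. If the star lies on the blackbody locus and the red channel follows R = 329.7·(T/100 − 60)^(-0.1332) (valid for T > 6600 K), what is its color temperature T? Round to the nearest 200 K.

7600 K

(t − 60)^(-0.1332) = 227/329.7 = 0.68850.
t − 60 = 0.68850^(1/-0.1332) = 0.68850^(-7.508) = 16.478, so t = 76.478.
T = 100·t = 7648 K → 7600 K to the nearest 200 K.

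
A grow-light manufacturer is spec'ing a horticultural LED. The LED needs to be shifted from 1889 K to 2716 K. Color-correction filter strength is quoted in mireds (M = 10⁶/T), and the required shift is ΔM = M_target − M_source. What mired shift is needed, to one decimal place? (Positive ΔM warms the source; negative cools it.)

M_source = 10⁶/1889 = 529.381; M_target = 10⁶/2716 = 368.189.
ΔM = 368.189 − 529.381 = -161.192 → -161.2 mireds, a cooling shift.

-161.2 mireds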